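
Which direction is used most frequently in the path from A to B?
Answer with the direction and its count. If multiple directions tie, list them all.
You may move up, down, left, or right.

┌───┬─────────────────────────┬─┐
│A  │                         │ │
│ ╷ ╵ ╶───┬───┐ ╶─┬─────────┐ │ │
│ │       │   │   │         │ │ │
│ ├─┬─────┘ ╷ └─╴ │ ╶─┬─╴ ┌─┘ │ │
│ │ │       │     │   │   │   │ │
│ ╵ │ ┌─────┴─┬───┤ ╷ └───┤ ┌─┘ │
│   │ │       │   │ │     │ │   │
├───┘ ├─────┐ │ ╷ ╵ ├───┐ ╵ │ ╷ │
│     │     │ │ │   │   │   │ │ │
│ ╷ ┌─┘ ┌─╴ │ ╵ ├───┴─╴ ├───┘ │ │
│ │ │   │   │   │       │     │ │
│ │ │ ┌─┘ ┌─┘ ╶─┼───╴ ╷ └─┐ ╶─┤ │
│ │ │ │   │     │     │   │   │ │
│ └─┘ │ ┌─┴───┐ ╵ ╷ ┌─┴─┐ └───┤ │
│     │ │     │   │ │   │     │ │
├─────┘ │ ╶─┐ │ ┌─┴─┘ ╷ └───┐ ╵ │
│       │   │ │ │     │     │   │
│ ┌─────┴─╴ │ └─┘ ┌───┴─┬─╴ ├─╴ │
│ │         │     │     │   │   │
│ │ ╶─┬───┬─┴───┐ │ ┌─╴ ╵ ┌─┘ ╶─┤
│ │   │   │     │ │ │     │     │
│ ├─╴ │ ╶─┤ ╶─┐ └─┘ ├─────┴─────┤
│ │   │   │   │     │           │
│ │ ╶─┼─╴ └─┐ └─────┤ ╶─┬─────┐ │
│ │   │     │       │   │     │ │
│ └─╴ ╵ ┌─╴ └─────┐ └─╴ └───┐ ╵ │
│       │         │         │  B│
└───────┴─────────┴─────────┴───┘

Directions: right, down, right, up, right, right, right, right, right, down, right, down, left, left, up, left, down, left, left, left, down, down, left, left, down, down, down, right, right, up, up, right, up, right, right, down, left, down, left, down, down, left, left, left, down, down, down, down, down, right, right, up, left, up, right, up, left, up, right, right, right, right, up, left, up, right, right, down, down, right, right, up, right, right, up, right, down, right, right, down, left, down, left, up, left, left, down, down, left, left, up, left, left, down, right, down, right, right, right, down, right, right, up, left, up, right, right, right, right, right, down, down
Counts: {'right': 40, 'down': 30, 'up': 17, 'left': 25}
Most common: right (40 times)

Solution:

┌───┬─────────────────────────┬─┐
│A ↓│↱ → → → → ↓              │ │
│ ╷ ╵ ╶───┬───┐ ╶─┬─────────┐ │ │
│ │↳ ↑    │↓ ↰│↳ ↓│         │ │ │
│ ├─┬─────┘ ╷ └─╴ │ ╶─┬─╴ ┌─┘ │ │
│ │ │↓ ← ← ↲│↑ ← ↲│   │   │   │ │
│ ╵ │ ┌─────┴─┬───┤ ╷ └───┤ ┌─┘ │
│   │↓│       │   │ │     │ │   │
├───┘ ├─────┐ │ ╷ ╵ ├───┐ ╵ │ ╷ │
│↓ ← ↲│↱ → ↓│ │ │   │   │   │ │ │
│ ╷ ┌─┘ ┌─╴ │ ╵ ├───┴─╴ ├───┘ │ │
│↓│ │↱ ↑│↓ ↲│   │       │     │ │
│ │ │ ┌─┘ ┌─┘ ╶─┼───╴ ╷ └─┐ ╶─┤ │
│↓│ │↑│↓ ↲│     │     │   │   │ │
│ └─┘ │ ┌─┴───┐ ╵ ╷ ┌─┴─┐ └───┤ │
│↳ → ↑│↓│↱ → ↓│   │ │↱ ↓│     │ │
├─────┘ │ ╶─┐ │ ┌─┴─┘ ╷ └───┐ ╵ │
│↓ ← ← ↲│↑ ↰│↓│ │↱ → ↑│↳ → ↓│   │
│ ┌─────┴─╴ │ └─┘ ┌───┴─┬─╴ ├─╴ │
│↓│↱ → → → ↑│↳ → ↑│↓ ← ↰│↓ ↲│   │
│ │ ╶─┬───┬─┴───┐ │ ┌─╴ ╵ ┌─┘ ╶─┤
│↓│↑ ↰│   │↓ ← ↰│ │↓│  ↑ ↲│     │
│ ├─╴ │ ╶─┤ ╶─┐ └─┘ ├─────┴─────┤
│↓│↱ ↑│   │↳ ↓│↑ ← ↲│↱ → → → → ↓│
│ │ ╶─┼─╴ └─┐ └─────┤ ╶─┬─────┐ │
│↓│↑ ↰│     │↳ → → ↓│↑ ↰│     │↓│
│ └─╴ ╵ ┌─╴ └─────┐ └─╴ └───┐ ╵ │
│↳ → ↑  │         │↳ → ↑    │  B│
└───────┴─────────┴─────────┴───┘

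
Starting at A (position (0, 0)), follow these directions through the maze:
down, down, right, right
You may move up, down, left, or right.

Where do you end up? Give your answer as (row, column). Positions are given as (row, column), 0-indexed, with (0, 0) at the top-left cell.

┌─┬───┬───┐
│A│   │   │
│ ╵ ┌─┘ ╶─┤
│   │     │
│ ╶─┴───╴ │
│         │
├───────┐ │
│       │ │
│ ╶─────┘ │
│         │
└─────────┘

Following directions step by step:
Start: (0, 0)
  down: (0, 0) → (1, 0)
  down: (1, 0) → (2, 0)
  right: (2, 0) → (2, 1)
  right: (2, 1) → (2, 2)
Final position: (2, 2)

Path taken:

┌─┬───┬───┐
│A│   │   │
│ ╵ ┌─┘ ╶─┤
│↓  │     │
│ ╶─┴───╴ │
│↳ → B    │
├───────┐ │
│       │ │
│ ╶─────┘ │
│         │
└─────────┘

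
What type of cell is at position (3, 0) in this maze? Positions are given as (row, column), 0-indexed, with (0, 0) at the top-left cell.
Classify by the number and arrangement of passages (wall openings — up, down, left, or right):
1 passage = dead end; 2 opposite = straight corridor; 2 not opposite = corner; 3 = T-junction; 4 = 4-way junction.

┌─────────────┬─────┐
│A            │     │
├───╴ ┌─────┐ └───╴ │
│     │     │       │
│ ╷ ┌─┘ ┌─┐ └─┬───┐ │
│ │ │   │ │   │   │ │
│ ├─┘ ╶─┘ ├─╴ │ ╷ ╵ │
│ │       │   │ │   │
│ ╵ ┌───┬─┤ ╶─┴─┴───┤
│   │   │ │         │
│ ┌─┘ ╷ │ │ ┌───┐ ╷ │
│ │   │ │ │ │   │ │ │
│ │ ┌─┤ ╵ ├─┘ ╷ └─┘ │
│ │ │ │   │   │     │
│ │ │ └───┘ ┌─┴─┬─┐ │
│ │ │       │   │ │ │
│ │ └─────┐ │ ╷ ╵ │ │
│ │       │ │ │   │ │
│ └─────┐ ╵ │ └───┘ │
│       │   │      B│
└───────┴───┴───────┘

Checking cell at (3, 0):
Number of passages: 2
Cell type: straight corridor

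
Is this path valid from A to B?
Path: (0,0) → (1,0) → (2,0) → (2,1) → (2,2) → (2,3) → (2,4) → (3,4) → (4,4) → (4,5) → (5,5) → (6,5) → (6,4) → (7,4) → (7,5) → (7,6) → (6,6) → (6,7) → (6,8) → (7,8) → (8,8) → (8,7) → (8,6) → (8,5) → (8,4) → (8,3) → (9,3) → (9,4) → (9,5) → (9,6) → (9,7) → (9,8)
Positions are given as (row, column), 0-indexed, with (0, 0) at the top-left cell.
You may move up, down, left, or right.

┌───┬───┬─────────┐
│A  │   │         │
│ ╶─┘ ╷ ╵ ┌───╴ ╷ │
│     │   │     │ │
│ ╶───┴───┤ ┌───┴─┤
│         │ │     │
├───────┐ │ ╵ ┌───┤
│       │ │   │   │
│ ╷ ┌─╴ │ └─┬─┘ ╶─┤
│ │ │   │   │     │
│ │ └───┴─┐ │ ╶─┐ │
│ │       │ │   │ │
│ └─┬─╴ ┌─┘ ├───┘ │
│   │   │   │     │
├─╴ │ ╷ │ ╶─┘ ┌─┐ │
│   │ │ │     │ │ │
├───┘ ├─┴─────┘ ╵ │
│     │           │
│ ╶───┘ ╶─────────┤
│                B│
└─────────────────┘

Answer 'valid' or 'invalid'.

Checking path validity:
Result: All consecutive moves are passable.

valid

Correct solution:

┌───┬───┬─────────┐
│A  │   │         │
│ ╶─┘ ╷ ╵ ┌───╴ ╷ │
│↓    │   │     │ │
│ ╶───┴───┤ ┌───┴─┤
│↳ → → → ↓│ │     │
├───────┐ │ ╵ ┌───┤
│       │↓│   │   │
│ ╷ ┌─╴ │ └─┬─┘ ╶─┤
│ │ │   │↳ ↓│     │
│ │ └───┴─┐ │ ╶─┐ │
│ │       │↓│   │ │
│ └─┬─╴ ┌─┘ ├───┘ │
│   │   │↓ ↲│↱ → ↓│
├─╴ │ ╷ │ ╶─┘ ┌─┐ │
│   │ │ │↳ → ↑│ │↓│
├───┘ ├─┴─────┘ ╵ │
│     │↓ ← ← ← ← ↲│
│ ╶───┘ ╶─────────┤
│      ↳ → → → → B│
└─────────────────┘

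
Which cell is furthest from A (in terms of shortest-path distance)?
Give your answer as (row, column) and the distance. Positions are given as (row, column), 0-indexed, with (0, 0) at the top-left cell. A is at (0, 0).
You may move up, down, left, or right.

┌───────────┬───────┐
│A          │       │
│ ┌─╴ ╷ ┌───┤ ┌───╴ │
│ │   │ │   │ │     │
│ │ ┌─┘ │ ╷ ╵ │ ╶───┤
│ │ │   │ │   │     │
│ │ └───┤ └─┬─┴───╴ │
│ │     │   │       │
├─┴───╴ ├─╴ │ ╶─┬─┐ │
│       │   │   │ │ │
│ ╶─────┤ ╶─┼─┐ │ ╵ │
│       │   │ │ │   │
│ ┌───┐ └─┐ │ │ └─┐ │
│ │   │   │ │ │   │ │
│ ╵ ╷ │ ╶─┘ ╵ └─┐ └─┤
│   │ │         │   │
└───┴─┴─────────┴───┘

Computing BFS distances from A to all cells:
Furthest cell: (7, 9)
Distance: 54 steps

Path from A to the furthest cell:

┌───────────┬───────┐
│A → ↓      │↱ → → ↓│
│ ┌─╴ ╷ ┌───┤ ┌───╴ │
│ │↓ ↲│ │↱ ↓│↑│↓ ← ↲│
│ │ ┌─┘ │ ╷ ╵ │ ╶───┤
│ │↓│   │↑│↳ ↑│↳ → ↓│
│ │ └───┤ └─┬─┴───╴ │
│ │↳ → ↓│↑ ↰│↓ ← ← ↲│
├─┴───╴ ├─╴ │ ╶─┬─┐ │
│↓ ← ← ↲│↱ ↑│↳ ↓│ │ │
│ ╶─────┤ ╶─┼─┐ │ ╵ │
│↳ → → ↓│↑ ↰│ │↓│   │
│ ┌───┐ └─┐ │ │ └─┐ │
│ │   │↓  │↑│ │↳ ↓│ │
│ ╵ ╷ │ ╶─┘ ╵ └─┐ └─┤
│   │ │↳ → ↑    │↳ B│
└───┴─┴─────────┴───┘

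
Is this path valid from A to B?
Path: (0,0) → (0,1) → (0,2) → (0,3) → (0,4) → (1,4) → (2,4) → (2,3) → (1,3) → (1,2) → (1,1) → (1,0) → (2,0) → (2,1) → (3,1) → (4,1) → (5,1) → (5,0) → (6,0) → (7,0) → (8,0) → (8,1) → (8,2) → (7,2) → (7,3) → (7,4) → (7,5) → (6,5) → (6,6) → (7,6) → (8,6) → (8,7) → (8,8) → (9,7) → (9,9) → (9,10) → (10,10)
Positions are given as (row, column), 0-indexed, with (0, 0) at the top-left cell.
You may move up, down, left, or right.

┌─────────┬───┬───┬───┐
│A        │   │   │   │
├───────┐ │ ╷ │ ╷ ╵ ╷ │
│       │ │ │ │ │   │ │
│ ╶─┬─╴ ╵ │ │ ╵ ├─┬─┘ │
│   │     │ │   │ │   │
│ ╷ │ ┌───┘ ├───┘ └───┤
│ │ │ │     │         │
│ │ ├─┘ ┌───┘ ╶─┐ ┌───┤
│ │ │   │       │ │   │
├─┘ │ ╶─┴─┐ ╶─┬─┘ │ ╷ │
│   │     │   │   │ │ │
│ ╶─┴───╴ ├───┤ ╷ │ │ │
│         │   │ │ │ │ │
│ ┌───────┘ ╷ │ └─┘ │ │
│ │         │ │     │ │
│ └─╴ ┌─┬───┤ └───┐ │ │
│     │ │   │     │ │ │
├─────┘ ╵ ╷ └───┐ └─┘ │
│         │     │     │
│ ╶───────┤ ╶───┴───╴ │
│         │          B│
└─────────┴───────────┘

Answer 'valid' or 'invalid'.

Checking path validity:
Result: Invalid move at step 33: cannot move from (8, 8) to (9, 7).

invalid

Correct solution:

┌─────────┬───┬───┬───┐
│A → → → ↓│   │   │   │
├───────┐ │ ╷ │ ╷ ╵ ╷ │
│↓ ← ← ↰│↓│ │ │ │   │ │
│ ╶─┬─╴ ╵ │ │ ╵ ├─┬─┘ │
│↳ ↓│  ↑ ↲│ │   │ │   │
│ ╷ │ ┌───┘ ├───┘ └───┤
│ │↓│ │     │         │
│ │ ├─┘ ┌───┘ ╶─┐ ┌───┤
│ │↓│   │       │ │   │
├─┘ │ ╶─┴─┐ ╶─┬─┘ │ ╷ │
│↓ ↲│     │   │   │ │ │
│ ╶─┴───╴ ├───┤ ╷ │ │ │
│↓        │↱ ↓│ │ │ │ │
│ ┌───────┘ ╷ │ └─┘ │ │
│↓│  ↱ → → ↑│↓│     │ │
│ └─╴ ┌─┬───┤ └───┐ │ │
│↳ → ↑│ │   │↳ → ↓│ │ │
├─────┘ ╵ ╷ └───┐ └─┘ │
│         │     │↳ → ↓│
│ ╶───────┤ ╶───┴───╴ │
│         │          B│
└─────────┴───────────┘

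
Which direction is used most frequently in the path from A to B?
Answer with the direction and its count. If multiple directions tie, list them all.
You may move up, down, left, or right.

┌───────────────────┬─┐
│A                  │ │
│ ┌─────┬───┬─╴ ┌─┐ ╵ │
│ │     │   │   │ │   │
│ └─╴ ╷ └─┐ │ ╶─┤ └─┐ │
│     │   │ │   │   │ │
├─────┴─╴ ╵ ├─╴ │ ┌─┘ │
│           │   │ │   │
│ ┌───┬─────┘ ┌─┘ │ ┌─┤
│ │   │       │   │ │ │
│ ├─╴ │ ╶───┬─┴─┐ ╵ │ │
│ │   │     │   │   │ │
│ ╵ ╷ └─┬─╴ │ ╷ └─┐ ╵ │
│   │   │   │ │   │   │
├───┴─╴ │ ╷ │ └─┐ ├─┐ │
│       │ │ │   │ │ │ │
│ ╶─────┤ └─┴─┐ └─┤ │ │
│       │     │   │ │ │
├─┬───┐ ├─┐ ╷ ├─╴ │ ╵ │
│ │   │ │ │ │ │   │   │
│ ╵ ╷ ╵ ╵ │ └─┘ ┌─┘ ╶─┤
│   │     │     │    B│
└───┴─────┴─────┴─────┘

Directions: right, right, right, right, right, right, right, right, right, down, right, down, down, left, down, down, down, right, down, down, down, left, down, right
Counts: {'right': 12, 'down': 10, 'left': 2}
Most common: right (12 times)

Solution:

┌───────────────────┬─┐
│A → → → → → → → → ↓│ │
│ ┌─────┬───┬─╴ ┌─┐ ╵ │
│ │     │   │   │ │↳ ↓│
│ └─╴ ╷ └─┐ │ ╶─┤ └─┐ │
│     │   │ │   │   │↓│
├─────┴─╴ ╵ ├─╴ │ ┌─┘ │
│           │   │ │↓ ↲│
│ ┌───┬─────┘ ┌─┘ │ ┌─┤
│ │   │       │   │↓│ │
│ ├─╴ │ ╶───┬─┴─┐ ╵ │ │
│ │   │     │   │  ↓│ │
│ ╵ ╷ └─┬─╴ │ ╷ └─┐ ╵ │
│   │   │   │ │   │↳ ↓│
├───┴─╴ │ ╷ │ └─┐ ├─┐ │
│       │ │ │   │ │ │↓│
│ ╶─────┤ └─┴─┐ └─┤ │ │
│       │     │   │ │↓│
├─┬───┐ ├─┐ ╷ ├─╴ │ ╵ │
│ │   │ │ │ │ │   │↓ ↲│
│ ╵ ╷ ╵ ╵ │ └─┘ ┌─┘ ╶─┤
│   │     │     │  ↳ B│
└───┴─────┴─────┴─────┘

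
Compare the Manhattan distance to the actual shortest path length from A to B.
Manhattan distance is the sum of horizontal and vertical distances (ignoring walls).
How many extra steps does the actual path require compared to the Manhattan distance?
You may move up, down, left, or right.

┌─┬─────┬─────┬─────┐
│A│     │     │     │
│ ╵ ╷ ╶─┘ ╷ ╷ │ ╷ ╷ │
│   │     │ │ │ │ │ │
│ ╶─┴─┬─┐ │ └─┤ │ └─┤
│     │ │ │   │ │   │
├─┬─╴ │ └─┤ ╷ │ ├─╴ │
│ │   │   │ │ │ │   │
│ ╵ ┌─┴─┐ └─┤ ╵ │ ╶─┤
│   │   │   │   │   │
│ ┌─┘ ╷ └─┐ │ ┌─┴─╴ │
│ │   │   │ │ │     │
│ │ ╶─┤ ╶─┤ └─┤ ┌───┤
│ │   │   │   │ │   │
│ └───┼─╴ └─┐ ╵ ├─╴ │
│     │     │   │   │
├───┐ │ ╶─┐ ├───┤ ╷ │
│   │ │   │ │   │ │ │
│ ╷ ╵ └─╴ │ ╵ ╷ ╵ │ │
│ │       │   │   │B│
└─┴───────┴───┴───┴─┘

Manhattan distance: |9 - 0| + |9 - 0| = 18
Actual path length: 34
Extra steps: 34 - 18 = 16

Solution:

┌─┬─────┬─────┬─────┐
│A│     │     │     │
│ ╵ ╷ ╶─┘ ╷ ╷ │ ╷ ╷ │
│↓  │     │ │ │ │ │ │
│ ╶─┴─┬─┐ │ └─┤ │ └─┤
│↳ → ↓│ │ │   │ │   │
├─┬─╴ │ └─┤ ╷ │ ├─╴ │
│ │↓ ↲│   │ │ │ │   │
│ ╵ ┌─┴─┐ └─┤ ╵ │ ╶─┤
│↓ ↲│   │   │   │   │
│ ┌─┘ ╷ └─┐ │ ┌─┴─╴ │
│↓│   │   │ │ │     │
│ │ ╶─┤ ╶─┤ └─┤ ┌───┤
│↓│   │   │   │ │   │
│ └───┼─╴ └─┐ ╵ ├─╴ │
│↳ → ↓│↱ → ↓│   │↱ ↓│
├───┐ │ ╶─┐ ├───┤ ╷ │
│   │↓│↑ ↰│↓│↱ ↓│↑│↓│
│ ╷ ╵ └─╴ │ ╵ ╷ ╵ │ │
│ │  ↳ → ↑│↳ ↑│↳ ↑│B│
└─┴───────┴───┴───┴─┘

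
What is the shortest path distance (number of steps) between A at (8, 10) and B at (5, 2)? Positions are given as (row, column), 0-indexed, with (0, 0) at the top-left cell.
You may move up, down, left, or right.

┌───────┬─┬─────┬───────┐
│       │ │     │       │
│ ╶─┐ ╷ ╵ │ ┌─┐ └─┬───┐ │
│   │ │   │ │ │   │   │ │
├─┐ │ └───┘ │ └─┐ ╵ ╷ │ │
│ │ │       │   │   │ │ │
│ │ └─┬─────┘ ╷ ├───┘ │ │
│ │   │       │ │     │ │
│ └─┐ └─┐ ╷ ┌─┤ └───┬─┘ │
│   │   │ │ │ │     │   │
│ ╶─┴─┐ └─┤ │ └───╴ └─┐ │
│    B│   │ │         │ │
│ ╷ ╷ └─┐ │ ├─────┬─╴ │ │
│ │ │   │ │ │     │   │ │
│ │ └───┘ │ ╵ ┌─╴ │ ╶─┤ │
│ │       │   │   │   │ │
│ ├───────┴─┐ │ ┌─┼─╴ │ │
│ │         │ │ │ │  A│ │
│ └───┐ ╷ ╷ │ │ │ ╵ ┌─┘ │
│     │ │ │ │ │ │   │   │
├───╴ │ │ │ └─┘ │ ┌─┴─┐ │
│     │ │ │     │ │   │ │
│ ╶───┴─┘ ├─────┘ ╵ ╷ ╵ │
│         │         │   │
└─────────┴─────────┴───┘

Finding path from (8, 10) to (5, 2):
Path: (8,10) → (7,10) → (7,9) → (6,9) → (6,10) → (5,10) → (5,9) → (4,9) → (4,8) → (4,7) → (3,7) → (2,7) → (2,6) → (3,6) → (3,5) → (4,5) → (5,5) → (6,5) → (7,5) → (7,6) → (6,6) → (6,7) → (6,8) → (7,8) → (7,7) → (8,7) → (9,7) → (10,7) → (10,6) → (10,5) → (9,5) → (8,5) → (8,4) → (9,4) → (10,4) → (11,4) → (11,3) → (11,2) → (11,1) → (11,0) → (10,0) → (10,1) → (10,2) → (9,2) → (9,1) → (9,0) → (8,0) → (7,0) → (6,0) → (5,0) → (5,1) → (5,2)
Distance: 51 steps

Solution:

┌───────┬─┬─────┬───────┐
│       │ │     │       │
│ ╶─┐ ╷ ╵ │ ┌─┐ └─┬───┐ │
│   │ │   │ │ │   │   │ │
├─┐ │ └───┘ │ └─┐ ╵ ╷ │ │
│ │ │       │↓ ↰│   │ │ │
│ │ └─┬─────┘ ╷ ├───┘ │ │
│ │   │    ↓ ↲│↑│     │ │
│ └─┐ └─┐ ╷ ┌─┤ └───┬─┘ │
│   │   │ │↓│ │↑ ← ↰│   │
│ ╶─┴─┐ └─┤ │ └───╴ └─┐ │
│↱ → B│   │↓│      ↑ ↰│ │
│ ╷ ╷ └─┐ │ ├─────┬─╴ │ │
│↑│ │   │ │↓│↱ → ↓│↱ ↑│ │
│ │ └───┘ │ ╵ ┌─╴ │ ╶─┤ │
│↑│       │↳ ↑│↓ ↲│↑ ↰│ │
│ ├───────┴─┐ │ ┌─┼─╴ │ │
│↑│      ↓ ↰│ │↓│ │  A│ │
│ └───┐ ╷ ╷ │ │ │ ╵ ┌─┘ │
│↑ ← ↰│ │↓│↑│ │↓│   │   │
├───╴ │ │ │ └─┘ │ ┌─┴─┐ │
│↱ → ↑│ │↓│↑ ← ↲│ │   │ │
│ ╶───┴─┘ ├─────┘ ╵ ╷ ╵ │
│↑ ← ← ← ↲│         │   │
└─────────┴─────────┴───┘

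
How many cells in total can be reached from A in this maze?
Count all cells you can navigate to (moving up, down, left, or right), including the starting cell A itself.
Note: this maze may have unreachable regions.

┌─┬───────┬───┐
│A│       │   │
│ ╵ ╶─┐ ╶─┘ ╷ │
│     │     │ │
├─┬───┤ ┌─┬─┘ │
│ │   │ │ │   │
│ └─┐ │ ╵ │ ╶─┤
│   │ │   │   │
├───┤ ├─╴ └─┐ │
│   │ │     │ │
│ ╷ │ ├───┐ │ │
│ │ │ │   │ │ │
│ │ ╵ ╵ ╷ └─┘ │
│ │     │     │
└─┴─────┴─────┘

Using BFS/flood-fill to find all reachable cells from A:
Maze size: 7 × 7 = 49 total cells
3 cell(s) are walled off and cannot be reached from A.
Reachable cells: 46

Reachable region (· marks reachable cells):

┌─┬───────┬───┐
│A│· · · ·│· ·│
│ ╵ ╶─┐ ╶─┘ ╷ │
│· · ·│· · ·│·│
├─┬───┤ ┌─┬─┘ │
│ │· ·│·│·│· ·│
│ └─┐ │ ╵ │ ╶─┤
│   │·│· ·│· ·│
├───┤ ├─╴ └─┐ │
│· ·│·│· · ·│·│
│ ╷ │ ├───┐ │ │
│·│·│·│· ·│·│·│
│ │ ╵ ╵ ╷ └─┘ │
│·│· · ·│· · ·│
└─┴─────┴─────┘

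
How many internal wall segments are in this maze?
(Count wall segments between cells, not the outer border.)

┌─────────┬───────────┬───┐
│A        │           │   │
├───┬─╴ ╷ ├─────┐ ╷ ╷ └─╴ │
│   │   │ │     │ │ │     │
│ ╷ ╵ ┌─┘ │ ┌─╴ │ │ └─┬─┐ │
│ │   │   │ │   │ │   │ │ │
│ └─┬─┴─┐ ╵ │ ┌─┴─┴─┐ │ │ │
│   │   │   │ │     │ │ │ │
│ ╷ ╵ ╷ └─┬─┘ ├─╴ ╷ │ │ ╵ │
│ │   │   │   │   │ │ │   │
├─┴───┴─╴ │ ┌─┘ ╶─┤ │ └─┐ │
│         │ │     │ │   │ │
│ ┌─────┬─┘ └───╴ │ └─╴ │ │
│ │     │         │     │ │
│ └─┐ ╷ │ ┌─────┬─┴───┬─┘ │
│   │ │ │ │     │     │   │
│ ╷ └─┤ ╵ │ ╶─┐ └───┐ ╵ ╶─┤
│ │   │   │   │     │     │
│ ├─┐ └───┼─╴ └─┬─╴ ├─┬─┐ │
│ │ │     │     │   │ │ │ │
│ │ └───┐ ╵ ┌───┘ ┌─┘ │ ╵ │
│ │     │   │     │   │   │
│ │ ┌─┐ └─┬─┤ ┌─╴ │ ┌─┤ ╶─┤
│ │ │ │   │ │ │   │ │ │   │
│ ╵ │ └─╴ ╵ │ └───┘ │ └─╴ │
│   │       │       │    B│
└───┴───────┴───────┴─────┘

Counting internal wall segments:
Total internal walls: 144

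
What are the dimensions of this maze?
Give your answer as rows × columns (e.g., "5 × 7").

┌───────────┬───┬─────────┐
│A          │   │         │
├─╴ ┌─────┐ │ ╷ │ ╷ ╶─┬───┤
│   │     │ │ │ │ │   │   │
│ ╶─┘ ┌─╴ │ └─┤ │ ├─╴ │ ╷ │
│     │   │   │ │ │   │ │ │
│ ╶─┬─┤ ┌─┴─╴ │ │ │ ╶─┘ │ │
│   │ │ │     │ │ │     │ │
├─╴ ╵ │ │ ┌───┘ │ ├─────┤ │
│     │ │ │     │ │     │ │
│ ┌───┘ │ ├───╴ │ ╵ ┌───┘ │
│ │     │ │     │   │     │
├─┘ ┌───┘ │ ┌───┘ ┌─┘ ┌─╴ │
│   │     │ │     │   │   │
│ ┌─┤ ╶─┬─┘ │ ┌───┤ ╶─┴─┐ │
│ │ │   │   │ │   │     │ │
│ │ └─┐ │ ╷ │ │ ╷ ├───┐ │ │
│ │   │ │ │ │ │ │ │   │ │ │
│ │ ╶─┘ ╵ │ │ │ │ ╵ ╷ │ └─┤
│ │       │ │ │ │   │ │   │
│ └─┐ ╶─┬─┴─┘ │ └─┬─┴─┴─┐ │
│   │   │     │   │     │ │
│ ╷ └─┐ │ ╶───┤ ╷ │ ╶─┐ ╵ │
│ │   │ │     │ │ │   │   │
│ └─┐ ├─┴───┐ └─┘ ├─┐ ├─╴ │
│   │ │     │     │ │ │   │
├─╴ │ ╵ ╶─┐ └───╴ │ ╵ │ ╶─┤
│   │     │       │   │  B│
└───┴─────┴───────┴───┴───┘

Counting the maze dimensions:
Rows (vertical): 14
Columns (horizontal): 13
Dimensions: 14 × 13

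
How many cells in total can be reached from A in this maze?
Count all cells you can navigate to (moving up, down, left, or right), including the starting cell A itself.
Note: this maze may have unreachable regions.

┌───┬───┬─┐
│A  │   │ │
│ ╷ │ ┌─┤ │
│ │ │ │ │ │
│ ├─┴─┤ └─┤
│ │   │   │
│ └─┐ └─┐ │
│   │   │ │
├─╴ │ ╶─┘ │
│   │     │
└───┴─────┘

Using BFS/flood-fill to find all reachable cells from A:
Maze size: 5 × 5 = 25 total cells
16 cell(s) are walled off and cannot be reached from A.
Reachable cells: 9

Reachable region (· marks reachable cells):

┌───┬───┬─┐
│A ·│   │ │
│ ╷ │ ┌─┤ │
│·│·│ │ │ │
│ ├─┴─┤ └─┤
│·│   │   │
│ └─┐ └─┐ │
│· ·│   │ │
├─╴ │ ╶─┘ │
│· ·│     │
└───┴─────┘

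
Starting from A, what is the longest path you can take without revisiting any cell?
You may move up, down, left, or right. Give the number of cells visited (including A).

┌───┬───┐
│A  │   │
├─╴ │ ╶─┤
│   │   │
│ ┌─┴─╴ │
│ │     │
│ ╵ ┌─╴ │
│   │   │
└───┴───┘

Finding longest simple path using DFS:
Start: (0, 0)
Longest path visits 14 cells
Path: A → right → down → left → down → down → right → up → right → right → up → left → up → right

Solution:

┌───┬───┐
│A ↓│↱ B│
├─╴ │ ╶─┤
│↓ ↲│↑ ↰│
│ ┌─┴─╴ │
│↓│↱ → ↑│
│ ╵ ┌─╴ │
│↳ ↑│   │
└───┴───┘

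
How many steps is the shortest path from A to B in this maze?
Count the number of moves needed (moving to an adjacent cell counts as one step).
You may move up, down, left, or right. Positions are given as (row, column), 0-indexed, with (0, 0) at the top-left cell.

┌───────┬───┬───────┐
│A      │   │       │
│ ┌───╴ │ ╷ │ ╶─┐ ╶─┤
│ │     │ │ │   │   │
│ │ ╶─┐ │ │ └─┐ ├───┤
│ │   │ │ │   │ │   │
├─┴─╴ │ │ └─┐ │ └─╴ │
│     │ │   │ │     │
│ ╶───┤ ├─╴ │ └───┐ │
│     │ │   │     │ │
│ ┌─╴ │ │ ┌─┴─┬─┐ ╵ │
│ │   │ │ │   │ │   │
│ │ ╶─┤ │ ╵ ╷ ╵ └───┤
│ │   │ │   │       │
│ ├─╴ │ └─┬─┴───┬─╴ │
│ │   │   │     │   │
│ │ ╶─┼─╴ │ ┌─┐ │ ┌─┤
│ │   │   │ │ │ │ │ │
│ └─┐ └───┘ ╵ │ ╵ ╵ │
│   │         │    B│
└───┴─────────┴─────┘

Using BFS to find shortest path:
Start: (0, 0), End: (9, 9)
Path found:
(0,0) → (0,1) → (0,2) → (0,3) → (1,3) → (1,2) → (1,1) → (2,1) → (2,2) → (3,2) → (3,1) → (3,0) → (4,0) → (4,1) → (4,2) → (5,2) → (5,1) → (6,1) → (6,2) → (7,2) → (7,1) → (8,1) → (8,2) → (9,2) → (9,3) → (9,4) → (9,5) → (8,5) → (7,5) → (7,6) → (7,7) → (8,7) → (9,7) → (9,8) → (9,9)
Number of steps: 34

Solution:

┌───────┬───┬───────┐
│A → → ↓│   │       │
│ ┌───╴ │ ╷ │ ╶─┐ ╶─┤
│ │↓ ← ↲│ │ │   │   │
│ │ ╶─┐ │ │ └─┐ ├───┤
│ │↳ ↓│ │ │   │ │   │
├─┴─╴ │ │ └─┐ │ └─╴ │
│↓ ← ↲│ │   │ │     │
│ ╶───┤ ├─╴ │ └───┐ │
│↳ → ↓│ │   │     │ │
│ ┌─╴ │ │ ┌─┴─┬─┐ ╵ │
│ │↓ ↲│ │ │   │ │   │
│ │ ╶─┤ │ ╵ ╷ ╵ └───┤
│ │↳ ↓│ │   │       │
│ ├─╴ │ └─┬─┴───┬─╴ │
│ │↓ ↲│   │↱ → ↓│   │
│ │ ╶─┼─╴ │ ┌─┐ │ ┌─┤
│ │↳ ↓│   │↑│ │↓│ │ │
│ └─┐ └───┘ ╵ │ ╵ ╵ │
│   │↳ → → ↑  │↳ → B│
└───┴─────────┴─────┘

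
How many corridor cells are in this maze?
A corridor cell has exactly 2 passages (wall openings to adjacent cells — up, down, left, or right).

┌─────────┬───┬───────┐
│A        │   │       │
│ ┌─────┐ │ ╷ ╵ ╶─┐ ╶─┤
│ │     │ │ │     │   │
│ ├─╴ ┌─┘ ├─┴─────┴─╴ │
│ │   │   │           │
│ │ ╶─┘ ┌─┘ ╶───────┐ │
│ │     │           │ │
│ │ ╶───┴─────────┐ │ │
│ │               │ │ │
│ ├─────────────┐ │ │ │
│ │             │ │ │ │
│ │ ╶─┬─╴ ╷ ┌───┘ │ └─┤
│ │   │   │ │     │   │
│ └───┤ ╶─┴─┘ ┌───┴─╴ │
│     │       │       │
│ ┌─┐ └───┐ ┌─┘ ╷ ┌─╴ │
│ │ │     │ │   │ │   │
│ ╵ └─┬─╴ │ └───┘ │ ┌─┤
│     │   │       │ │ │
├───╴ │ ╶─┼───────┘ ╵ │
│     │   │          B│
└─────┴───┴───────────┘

Counting cells with exactly 2 passages:
Total corridor cells: 91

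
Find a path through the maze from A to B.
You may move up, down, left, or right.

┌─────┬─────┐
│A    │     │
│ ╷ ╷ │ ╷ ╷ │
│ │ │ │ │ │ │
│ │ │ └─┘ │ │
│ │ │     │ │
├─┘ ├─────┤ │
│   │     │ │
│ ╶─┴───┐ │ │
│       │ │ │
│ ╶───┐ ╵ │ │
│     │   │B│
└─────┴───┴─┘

Finding the shortest path through the maze:
Path length: 14 steps
Directions: right → right → down → down → right → right → up → up → right → down → down → down → down → down

Solution:

┌─────┬─────┐
│A → ↓│  ↱ ↓│
│ ╷ ╷ │ ╷ ╷ │
│ │ │↓│ │↑│↓│
│ │ │ └─┘ │ │
│ │ │↳ → ↑│↓│
├─┘ ├─────┤ │
│   │     │↓│
│ ╶─┴───┐ │ │
│       │ │↓│
│ ╶───┐ ╵ │ │
│     │   │B│
└─────┴───┴─┘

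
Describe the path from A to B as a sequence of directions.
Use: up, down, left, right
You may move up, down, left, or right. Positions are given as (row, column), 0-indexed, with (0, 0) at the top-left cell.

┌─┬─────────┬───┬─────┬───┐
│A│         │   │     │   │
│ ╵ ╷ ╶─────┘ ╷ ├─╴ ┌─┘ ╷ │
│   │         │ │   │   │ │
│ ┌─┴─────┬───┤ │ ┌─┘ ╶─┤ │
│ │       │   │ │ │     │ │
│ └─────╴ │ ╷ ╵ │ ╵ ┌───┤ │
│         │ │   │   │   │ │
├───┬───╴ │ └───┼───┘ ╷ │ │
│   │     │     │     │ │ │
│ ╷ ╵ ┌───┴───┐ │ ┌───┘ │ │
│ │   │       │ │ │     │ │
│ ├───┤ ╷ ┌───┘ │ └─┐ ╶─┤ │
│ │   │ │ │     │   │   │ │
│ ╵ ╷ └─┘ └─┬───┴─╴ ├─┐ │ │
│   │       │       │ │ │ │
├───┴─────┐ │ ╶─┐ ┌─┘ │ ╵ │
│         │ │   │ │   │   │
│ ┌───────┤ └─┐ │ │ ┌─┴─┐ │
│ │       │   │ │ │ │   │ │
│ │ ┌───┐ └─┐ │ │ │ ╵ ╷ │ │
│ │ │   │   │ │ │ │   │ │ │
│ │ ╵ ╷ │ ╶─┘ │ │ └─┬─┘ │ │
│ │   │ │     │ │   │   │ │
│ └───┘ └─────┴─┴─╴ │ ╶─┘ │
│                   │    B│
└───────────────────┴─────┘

Finding the path and converting it to directions:
Path through cells: (0,0) → (1,0) → (2,0) → (3,0) → (3,1) → (3,2) → (3,3) → (3,4) → (4,4) → (4,3) → (4,2) → (5,2) → (5,1) → (4,1) → (4,0) → (5,0) → (6,0) → (7,0) → (7,1) → (6,1) → (6,2) → (7,2) → (7,3) → (7,4) → (7,5) → (8,5) → (9,5) → (9,6) → (10,6) → (11,6) → (11,5) → (11,4) → (10,4) → (9,4) → (9,3) → (9,2) → (9,1) → (10,1) → (11,1) → (11,2) → (10,2) → (10,3) → (11,3) → (12,3) → (12,4) → (12,5) → (12,6) → (12,7) → (12,8) → (12,9) → (11,9) → (11,8) → (10,8) → (9,8) → (8,8) → (7,8) → (7,9) → (6,9) → (6,8) → (5,8) → (4,8) → (4,9) → (4,10) → (3,10) → (3,11) → (4,11) → (5,11) → (5,10) → (6,10) → (6,11) → (7,11) → (8,11) → (8,12) → (9,12) → (10,12) → (11,12) → (12,12)
Directions: down, down, down, right, right, right, right, down, left, left, down, left, up, left, down, down, down, right, up, right, down, right, right, right, down, down, right, down, down, left, left, up, up, left, left, left, down, down, right, up, right, down, down, right, right, right, right, right, right, up, left, up, up, up, up, right, up, left, up, up, right, right, up, right, down, down, left, down, right, down, down, right, down, down, down, down

Solution:

┌─┬─────────┬───┬─────┬───┐
│A│         │   │     │   │
│ ╵ ╷ ╶─────┘ ╷ ├─╴ ┌─┘ ╷ │
│↓  │         │ │   │   │ │
│ ┌─┴─────┬───┤ │ ┌─┘ ╶─┤ │
│↓│       │   │ │ │     │ │
│ └─────╴ │ ╷ ╵ │ ╵ ┌───┤ │
│↳ → → → ↓│ │   │   │↱ ↓│ │
├───┬───╴ │ └───┼───┘ ╷ │ │
│↓ ↰│↓ ← ↲│     │↱ → ↑│↓│ │
│ ╷ ╵ ┌───┴───┐ │ ┌───┘ │ │
│↓│↑ ↲│       │ │↑│  ↓ ↲│ │
│ ├───┤ ╷ ┌───┘ │ └─┐ ╶─┤ │
│↓│↱ ↓│ │ │     │↑ ↰│↳ ↓│ │
│ ╵ ╷ └─┘ └─┬───┴─╴ ├─┐ │ │
│↳ ↑│↳ → → ↓│    ↱ ↑│ │↓│ │
├───┴─────┐ │ ╶─┐ ┌─┘ │ ╵ │
│         │↓│   │↑│   │↳ ↓│
│ ┌───────┤ └─┐ │ │ ┌─┴─┐ │
│ │↓ ← ← ↰│↳ ↓│ │↑│ │   │↓│
│ │ ┌───┐ └─┐ │ │ │ ╵ ╷ │ │
│ │↓│↱ ↓│↑  │↓│ │↑│   │ │↓│
│ │ ╵ ╷ │ ╶─┘ │ │ └─┬─┘ │ │
│ │↳ ↑│↓│↑ ← ↲│ │↑ ↰│   │↓│
│ └───┘ └─────┴─┴─╴ │ ╶─┘ │
│      ↳ → → → → → ↑│    B│
└───────────────────┴─────┘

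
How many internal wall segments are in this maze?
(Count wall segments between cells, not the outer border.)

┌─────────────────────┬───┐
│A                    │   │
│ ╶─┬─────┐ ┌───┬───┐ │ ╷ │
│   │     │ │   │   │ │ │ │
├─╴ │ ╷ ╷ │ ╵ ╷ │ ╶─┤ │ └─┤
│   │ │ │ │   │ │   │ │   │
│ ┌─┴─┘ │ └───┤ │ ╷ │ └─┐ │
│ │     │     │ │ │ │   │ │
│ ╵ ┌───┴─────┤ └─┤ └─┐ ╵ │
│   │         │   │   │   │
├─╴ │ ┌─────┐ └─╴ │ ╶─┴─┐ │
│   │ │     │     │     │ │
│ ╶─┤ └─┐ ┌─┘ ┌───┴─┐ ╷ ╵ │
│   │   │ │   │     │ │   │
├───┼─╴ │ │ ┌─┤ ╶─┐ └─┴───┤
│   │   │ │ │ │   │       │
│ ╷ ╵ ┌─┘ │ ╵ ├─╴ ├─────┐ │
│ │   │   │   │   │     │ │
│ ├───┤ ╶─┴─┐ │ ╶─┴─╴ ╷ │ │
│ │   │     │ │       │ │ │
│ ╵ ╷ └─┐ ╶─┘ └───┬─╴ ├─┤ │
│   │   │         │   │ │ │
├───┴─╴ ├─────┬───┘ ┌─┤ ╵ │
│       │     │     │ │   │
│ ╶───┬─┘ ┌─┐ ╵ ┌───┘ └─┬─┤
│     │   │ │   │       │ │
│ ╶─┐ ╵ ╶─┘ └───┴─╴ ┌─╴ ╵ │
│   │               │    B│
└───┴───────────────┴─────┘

Counting internal wall segments:
Total internal walls: 156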